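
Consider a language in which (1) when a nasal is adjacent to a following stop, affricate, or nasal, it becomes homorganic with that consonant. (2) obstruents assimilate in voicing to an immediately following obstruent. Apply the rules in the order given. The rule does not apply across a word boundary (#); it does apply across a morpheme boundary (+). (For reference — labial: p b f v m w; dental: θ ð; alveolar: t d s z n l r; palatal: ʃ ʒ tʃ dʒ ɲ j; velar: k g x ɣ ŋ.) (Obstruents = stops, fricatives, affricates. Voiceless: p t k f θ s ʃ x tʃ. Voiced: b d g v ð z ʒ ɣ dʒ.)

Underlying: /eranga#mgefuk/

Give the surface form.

[eraŋga#ŋgefuk]

Rule 1: /n/ before /g/ (velar) → [ŋ]
Rule 1: /m/ before /g/ (velar) → [ŋ]
After rule 1: eraŋga#ŋgefuk
Rule 2: no segment meets the rule's conditions; no change.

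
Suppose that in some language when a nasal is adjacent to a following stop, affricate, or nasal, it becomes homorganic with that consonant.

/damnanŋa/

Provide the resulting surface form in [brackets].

/m/ before /n/ (alveolar) → [n]
/n/ before /ŋ/ (velar) → [ŋ]

[dannaŋŋa]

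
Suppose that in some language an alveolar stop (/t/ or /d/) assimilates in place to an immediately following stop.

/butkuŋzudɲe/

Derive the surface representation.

[bukkuŋzudɲe]

/t/ before /k/ (velar) → [k]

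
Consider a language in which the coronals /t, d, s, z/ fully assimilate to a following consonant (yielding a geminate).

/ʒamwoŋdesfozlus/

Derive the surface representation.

[ʒamwoŋdeffollus]

/s/ before /f/ → [f] (total assimilation)
/z/ before /l/ → [l] (total assimilation)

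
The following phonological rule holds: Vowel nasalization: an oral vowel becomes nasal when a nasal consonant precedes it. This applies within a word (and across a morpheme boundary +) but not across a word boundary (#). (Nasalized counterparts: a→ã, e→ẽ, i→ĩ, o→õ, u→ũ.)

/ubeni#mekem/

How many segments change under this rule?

2

/i/ after nasal /n/ → [ĩ]
/e/ after nasal /m/ → [ẽ]
2 segments change.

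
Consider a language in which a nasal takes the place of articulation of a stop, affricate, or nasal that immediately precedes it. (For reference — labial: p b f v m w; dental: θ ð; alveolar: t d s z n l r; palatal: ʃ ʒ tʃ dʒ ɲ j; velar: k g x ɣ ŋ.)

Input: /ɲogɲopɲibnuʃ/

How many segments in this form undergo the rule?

3

/ɲ/ after /g/ (velar) → [ŋ]
/ɲ/ after /p/ (labial) → [m]
/n/ after /b/ (labial) → [m]
3 segments change.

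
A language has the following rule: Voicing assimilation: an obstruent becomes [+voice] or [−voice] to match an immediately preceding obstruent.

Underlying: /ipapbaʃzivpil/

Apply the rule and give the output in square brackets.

[ipappaʃsivbil]

/b/ after /p/ (voiceless) → [p]
/z/ after /ʃ/ (voiceless) → [s]
/p/ after /v/ (voiced) → [b]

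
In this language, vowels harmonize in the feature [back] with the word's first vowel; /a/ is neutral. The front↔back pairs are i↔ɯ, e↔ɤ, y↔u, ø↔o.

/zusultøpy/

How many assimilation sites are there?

/ø/ harmonizes with /u/ ([+back]) → [o]
/y/ harmonizes with /u/ ([+back]) → [u]
2 segments change.

2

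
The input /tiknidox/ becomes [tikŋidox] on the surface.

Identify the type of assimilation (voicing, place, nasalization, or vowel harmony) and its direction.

/n/→[ŋ].
Each target copies a feature from the preceding segment, so the direction is progressive.

place assimilation, progressive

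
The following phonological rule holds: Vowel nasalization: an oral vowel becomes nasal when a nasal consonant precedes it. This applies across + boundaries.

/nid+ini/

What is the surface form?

[nĩd+inĩ]

/i/ after nasal /n/ → [ĩ]
/i/ after nasal /n/ → [ĩ]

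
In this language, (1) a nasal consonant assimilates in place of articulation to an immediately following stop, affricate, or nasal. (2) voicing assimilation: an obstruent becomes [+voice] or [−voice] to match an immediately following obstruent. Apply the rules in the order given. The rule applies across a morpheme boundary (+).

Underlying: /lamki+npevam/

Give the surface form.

Rule 1: /m/ before /k/ (velar) → [ŋ]
Rule 1: /n/ before /p/ (labial) → [m]
After rule 1: laŋki+mpevam
Rule 2: no segment meets the rule's conditions; no change.

[laŋki+mpevam]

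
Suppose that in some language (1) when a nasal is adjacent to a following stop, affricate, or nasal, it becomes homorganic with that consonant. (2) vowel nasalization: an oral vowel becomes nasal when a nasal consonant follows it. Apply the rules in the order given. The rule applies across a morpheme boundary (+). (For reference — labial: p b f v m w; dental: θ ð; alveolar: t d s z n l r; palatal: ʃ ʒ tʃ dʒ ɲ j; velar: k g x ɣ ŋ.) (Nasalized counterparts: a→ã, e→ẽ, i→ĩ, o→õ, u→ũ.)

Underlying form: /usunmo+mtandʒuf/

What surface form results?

Rule 1: /n/ before /m/ (labial) → [m]
Rule 1: /m/ before /t/ (alveolar) → [n]
Rule 1: /n/ before /dʒ/ (palatal) → [ɲ]
After rule 1: usummo+ntaɲdʒuf
Rule 2: /u/ before nasal /m/ → [ũ]
Rule 2: /o/ before nasal /n/ → [õ]
Rule 2: /a/ before nasal /ɲ/ → [ã]

[usũmmõ+ntãɲdʒuf]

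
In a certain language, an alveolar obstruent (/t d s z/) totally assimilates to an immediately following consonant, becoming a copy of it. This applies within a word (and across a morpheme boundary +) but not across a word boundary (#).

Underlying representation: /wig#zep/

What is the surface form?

no segment meets the rule's conditions; no change.

[wig#zep]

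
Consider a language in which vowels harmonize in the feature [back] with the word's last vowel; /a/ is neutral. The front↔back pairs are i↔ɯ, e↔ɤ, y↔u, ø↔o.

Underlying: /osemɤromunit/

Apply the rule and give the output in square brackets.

/o/ harmonizes with /i/ ([-back]) → [ø]
/ɤ/ harmonizes with /i/ ([-back]) → [e]
/o/ harmonizes with /i/ ([-back]) → [ø]
/u/ harmonizes with /i/ ([-back]) → [y]

[øsemerømynit]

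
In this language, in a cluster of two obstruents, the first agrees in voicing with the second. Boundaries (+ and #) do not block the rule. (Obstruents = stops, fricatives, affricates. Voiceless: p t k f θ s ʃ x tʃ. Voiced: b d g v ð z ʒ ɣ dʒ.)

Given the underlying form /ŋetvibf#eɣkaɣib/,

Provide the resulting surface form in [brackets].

/t/ before /v/ (voiced) → [d]
/b/ before /f/ (voiceless) → [p]
/ɣ/ before /k/ (voiceless) → [x]

[ŋedvipf#exkaɣib]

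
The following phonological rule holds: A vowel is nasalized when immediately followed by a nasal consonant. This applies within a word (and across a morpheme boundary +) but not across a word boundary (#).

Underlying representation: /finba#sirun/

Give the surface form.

/i/ before nasal /n/ → [ĩ]
/u/ before nasal /n/ → [ũ]

[fĩnba#sirũn]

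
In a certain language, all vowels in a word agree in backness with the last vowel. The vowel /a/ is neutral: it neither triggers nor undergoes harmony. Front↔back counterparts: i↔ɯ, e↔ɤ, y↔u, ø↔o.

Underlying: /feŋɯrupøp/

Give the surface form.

/ɯ/ harmonizes with /ø/ ([-back]) → [i]
/u/ harmonizes with /ø/ ([-back]) → [y]

[feŋirypøp]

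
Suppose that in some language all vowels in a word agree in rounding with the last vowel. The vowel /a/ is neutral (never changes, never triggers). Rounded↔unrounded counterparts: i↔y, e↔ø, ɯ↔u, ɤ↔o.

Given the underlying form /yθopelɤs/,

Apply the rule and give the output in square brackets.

/y/ harmonizes with /ɤ/ ([-round]) → [i]
/o/ harmonizes with /ɤ/ ([-round]) → [ɤ]

[iθɤpelɤs]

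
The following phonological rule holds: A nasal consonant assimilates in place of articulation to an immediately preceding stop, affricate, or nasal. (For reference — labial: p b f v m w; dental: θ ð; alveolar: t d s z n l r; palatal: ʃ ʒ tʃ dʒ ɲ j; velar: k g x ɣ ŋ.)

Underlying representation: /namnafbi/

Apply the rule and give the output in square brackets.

[nammafbi]

/n/ after /m/ (labial) → [m]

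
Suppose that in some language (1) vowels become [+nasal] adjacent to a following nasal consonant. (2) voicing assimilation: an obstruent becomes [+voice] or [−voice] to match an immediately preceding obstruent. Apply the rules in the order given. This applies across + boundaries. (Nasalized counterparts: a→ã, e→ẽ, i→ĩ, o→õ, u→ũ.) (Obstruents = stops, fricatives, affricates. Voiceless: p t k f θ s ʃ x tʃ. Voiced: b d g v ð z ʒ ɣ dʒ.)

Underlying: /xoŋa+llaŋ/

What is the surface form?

[xõŋa+llãŋ]

Rule 1: /o/ before nasal /ŋ/ → [õ]
Rule 1: /a/ before nasal /ŋ/ → [ã]
After rule 1: xõŋa+llãŋ
Rule 2: no segment meets the rule's conditions; no change.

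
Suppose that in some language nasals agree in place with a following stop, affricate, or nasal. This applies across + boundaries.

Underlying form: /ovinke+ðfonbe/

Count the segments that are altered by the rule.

2

/n/ before /k/ (velar) → [ŋ]
/n/ before /b/ (labial) → [m]
2 segments change.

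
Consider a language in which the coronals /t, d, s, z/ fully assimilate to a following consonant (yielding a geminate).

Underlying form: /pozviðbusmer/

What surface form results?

/z/ before /v/ → [v] (total assimilation)
/s/ before /m/ → [m] (total assimilation)

[povviðbummer]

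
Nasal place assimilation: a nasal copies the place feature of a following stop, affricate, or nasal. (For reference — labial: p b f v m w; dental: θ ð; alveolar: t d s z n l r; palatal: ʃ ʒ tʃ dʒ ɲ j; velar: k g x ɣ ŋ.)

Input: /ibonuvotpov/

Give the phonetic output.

[ibonuvotpov]

no segment meets the rule's conditions; no change.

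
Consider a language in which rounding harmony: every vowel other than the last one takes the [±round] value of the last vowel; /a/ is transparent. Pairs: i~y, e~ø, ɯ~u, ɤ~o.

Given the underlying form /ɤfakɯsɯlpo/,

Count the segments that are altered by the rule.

3

/ɤ/ harmonizes with /o/ ([+round]) → [o]
/ɯ/ harmonizes with /o/ ([+round]) → [u]
/ɯ/ harmonizes with /o/ ([+round]) → [u]
3 segments change.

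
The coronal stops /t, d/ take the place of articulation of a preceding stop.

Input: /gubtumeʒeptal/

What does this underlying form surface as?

/t/ after /b/ (labial) → [p]
/t/ after /p/ (labial) → [p]

[gubpumeʒeppal]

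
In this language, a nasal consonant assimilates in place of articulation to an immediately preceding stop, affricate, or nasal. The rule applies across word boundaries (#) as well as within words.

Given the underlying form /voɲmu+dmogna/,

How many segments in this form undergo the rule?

3

/m/ after /ɲ/ (palatal) → [ɲ]
/m/ after /d/ (alveolar) → [n]
/n/ after /g/ (velar) → [ŋ]
3 segments change.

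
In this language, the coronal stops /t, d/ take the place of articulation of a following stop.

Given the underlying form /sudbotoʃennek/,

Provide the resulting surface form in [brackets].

[subbotoʃennek]

/d/ before /b/ (labial) → [b]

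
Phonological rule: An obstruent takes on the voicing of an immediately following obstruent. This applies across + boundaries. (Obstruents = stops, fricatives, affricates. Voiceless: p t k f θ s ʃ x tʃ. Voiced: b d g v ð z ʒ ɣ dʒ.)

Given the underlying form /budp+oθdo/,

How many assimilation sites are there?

2

/d/ before /p/ (voiceless) → [t]
/θ/ before /d/ (voiced) → [ð]
2 segments change.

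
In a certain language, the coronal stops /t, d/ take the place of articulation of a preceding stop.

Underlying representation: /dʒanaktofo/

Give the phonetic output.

[dʒanakkofo]

/t/ after /k/ (velar) → [k]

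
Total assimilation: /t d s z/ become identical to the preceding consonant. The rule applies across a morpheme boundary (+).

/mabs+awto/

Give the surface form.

[mabb+awwo]

/s/ after /b/ → [b] (total assimilation)
/t/ after /w/ → [w] (total assimilation)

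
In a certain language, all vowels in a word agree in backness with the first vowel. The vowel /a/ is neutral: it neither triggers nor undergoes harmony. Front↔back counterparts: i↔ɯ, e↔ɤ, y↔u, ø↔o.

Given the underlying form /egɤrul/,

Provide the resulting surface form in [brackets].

[egeryl]

/ɤ/ harmonizes with /e/ ([-back]) → [e]
/u/ harmonizes with /e/ ([-back]) → [y]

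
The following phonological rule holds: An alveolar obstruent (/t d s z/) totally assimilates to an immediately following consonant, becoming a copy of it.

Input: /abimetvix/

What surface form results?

[abimevvix]

/t/ before /v/ → [v] (total assimilation)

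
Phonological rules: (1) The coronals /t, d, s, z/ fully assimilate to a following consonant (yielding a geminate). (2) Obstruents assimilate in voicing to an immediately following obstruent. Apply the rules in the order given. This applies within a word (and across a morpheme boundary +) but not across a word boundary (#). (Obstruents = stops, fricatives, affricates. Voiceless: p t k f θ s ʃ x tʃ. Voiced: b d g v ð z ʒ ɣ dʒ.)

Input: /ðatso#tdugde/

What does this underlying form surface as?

Rule 1: /t/ before /s/ → [s] (total assimilation)
Rule 1: /t/ before /d/ → [d] (total assimilation)
After rule 1: ðasso#ddugde
Rule 2: no segment meets the rule's conditions; no change.

[ðasso#ddugde]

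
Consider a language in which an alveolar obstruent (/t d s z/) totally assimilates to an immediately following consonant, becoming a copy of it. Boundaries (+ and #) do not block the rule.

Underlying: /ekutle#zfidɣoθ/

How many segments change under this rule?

/t/ before /l/ → [l] (total assimilation)
/z/ before /f/ → [f] (total assimilation)
/d/ before /ɣ/ → [ɣ] (total assimilation)
3 segments change.

3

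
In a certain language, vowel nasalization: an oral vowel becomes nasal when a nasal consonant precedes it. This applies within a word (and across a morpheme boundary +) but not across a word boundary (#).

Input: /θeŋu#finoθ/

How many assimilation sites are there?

/u/ after nasal /ŋ/ → [ũ]
/o/ after nasal /n/ → [õ]
2 segments change.

2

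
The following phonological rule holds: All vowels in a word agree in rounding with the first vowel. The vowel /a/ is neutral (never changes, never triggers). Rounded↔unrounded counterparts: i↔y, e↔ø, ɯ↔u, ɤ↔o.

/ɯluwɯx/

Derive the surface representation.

[ɯlɯwɯx]

/u/ harmonizes with /ɯ/ ([-round]) → [ɯ]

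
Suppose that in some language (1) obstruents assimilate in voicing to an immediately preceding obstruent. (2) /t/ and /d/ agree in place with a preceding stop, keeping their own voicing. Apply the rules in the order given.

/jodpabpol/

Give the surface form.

Rule 1: /p/ after /d/ (voiced) → [b]
Rule 1: /p/ after /b/ (voiced) → [b]
After rule 1: jodbabbol
Rule 2: no segment meets the rule's conditions; no change.

[jodbabbol]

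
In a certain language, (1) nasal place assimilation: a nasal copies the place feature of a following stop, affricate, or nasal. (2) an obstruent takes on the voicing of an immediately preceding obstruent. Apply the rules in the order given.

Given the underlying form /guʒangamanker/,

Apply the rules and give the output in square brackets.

Rule 1: /n/ before /g/ (velar) → [ŋ]
Rule 1: /n/ before /k/ (velar) → [ŋ]
After rule 1: guʒaŋgamaŋker
Rule 2: no segment meets the rule's conditions; no change.

[guʒaŋgamaŋker]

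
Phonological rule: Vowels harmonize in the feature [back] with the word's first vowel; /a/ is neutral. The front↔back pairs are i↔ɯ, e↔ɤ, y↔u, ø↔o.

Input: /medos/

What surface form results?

[medøs]

/o/ harmonizes with /e/ ([-back]) → [ø]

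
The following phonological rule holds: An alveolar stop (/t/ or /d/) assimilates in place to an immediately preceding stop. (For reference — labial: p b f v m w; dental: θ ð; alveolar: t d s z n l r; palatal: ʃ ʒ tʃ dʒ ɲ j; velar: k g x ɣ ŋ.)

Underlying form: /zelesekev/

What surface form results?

[zelesekev]

no segment meets the rule's conditions; no change.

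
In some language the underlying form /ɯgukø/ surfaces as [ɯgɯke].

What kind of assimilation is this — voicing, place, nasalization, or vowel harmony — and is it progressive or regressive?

vowel harmony, progressive

/u/→[ɯ] /ø/→[e].
Vowels agree with the first vowel, so the harmony is progressive.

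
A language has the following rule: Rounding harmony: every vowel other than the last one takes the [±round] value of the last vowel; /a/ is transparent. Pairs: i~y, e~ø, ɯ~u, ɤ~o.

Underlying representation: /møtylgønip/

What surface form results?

/ø/ harmonizes with /i/ ([-round]) → [e]
/y/ harmonizes with /i/ ([-round]) → [i]
/ø/ harmonizes with /i/ ([-round]) → [e]

[metilgenip]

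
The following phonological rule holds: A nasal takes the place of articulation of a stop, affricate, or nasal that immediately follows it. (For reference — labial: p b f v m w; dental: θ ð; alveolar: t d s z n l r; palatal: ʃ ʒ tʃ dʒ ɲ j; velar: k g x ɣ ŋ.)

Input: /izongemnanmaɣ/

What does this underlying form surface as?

/n/ before /g/ (velar) → [ŋ]
/m/ before /n/ (alveolar) → [n]
/n/ before /m/ (labial) → [m]

[izoŋgennammaɣ]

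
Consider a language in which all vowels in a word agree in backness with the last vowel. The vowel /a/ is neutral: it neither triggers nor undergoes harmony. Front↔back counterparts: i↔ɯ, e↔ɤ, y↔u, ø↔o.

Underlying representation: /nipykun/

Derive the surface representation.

[nɯpukun]

/i/ harmonizes with /u/ ([+back]) → [ɯ]
/y/ harmonizes with /u/ ([+back]) → [u]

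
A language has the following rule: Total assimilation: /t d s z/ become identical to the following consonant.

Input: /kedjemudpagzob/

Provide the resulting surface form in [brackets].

/d/ before /j/ → [j] (total assimilation)
/d/ before /p/ → [p] (total assimilation)

[kejjemuppagzob]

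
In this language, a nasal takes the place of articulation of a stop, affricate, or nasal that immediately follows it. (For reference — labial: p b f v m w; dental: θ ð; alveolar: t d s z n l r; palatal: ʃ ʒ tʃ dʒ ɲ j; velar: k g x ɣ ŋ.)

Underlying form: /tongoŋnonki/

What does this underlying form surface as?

/n/ before /g/ (velar) → [ŋ]
/ŋ/ before /n/ (alveolar) → [n]
/n/ before /k/ (velar) → [ŋ]

[toŋgonnoŋki]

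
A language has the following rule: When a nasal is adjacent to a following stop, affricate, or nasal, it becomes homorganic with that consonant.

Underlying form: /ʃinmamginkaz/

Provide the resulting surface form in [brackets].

/n/ before /m/ (labial) → [m]
/m/ before /g/ (velar) → [ŋ]
/n/ before /k/ (velar) → [ŋ]

[ʃimmaŋgiŋkaz]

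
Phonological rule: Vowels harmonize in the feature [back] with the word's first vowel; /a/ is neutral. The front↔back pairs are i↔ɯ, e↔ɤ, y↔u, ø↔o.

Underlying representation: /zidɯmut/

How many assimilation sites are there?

2

/ɯ/ harmonizes with /i/ ([-back]) → [i]
/u/ harmonizes with /i/ ([-back]) → [y]
2 segments change.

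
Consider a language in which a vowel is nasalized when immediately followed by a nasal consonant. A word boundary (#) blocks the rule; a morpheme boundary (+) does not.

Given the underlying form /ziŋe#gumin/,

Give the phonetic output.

/i/ before nasal /ŋ/ → [ĩ]
/u/ before nasal /m/ → [ũ]
/i/ before nasal /n/ → [ĩ]

[zĩŋe#gũmĩn]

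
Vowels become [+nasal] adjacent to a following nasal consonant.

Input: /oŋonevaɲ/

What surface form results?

/o/ before nasal /ŋ/ → [õ]
/o/ before nasal /n/ → [õ]
/a/ before nasal /ɲ/ → [ã]

[õŋõnevãɲ]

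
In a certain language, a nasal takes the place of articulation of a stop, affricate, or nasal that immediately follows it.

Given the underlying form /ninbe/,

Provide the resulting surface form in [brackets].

/n/ before /b/ (labial) → [m]

[nimbe]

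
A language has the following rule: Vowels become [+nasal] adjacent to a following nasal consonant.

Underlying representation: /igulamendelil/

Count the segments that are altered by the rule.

2

/a/ before nasal /m/ → [ã]
/e/ before nasal /n/ → [ẽ]
2 segments change.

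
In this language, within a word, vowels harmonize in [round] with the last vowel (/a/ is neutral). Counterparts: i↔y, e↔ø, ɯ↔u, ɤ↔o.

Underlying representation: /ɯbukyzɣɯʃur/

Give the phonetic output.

[ubukyzɣuʃur]

/ɯ/ harmonizes with /u/ ([+round]) → [u]
/ɯ/ harmonizes with /u/ ([+round]) → [u]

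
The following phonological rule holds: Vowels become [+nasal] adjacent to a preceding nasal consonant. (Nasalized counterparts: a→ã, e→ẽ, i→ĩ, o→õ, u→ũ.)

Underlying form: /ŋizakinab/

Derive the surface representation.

[ŋĩzakinãb]

/i/ after nasal /ŋ/ → [ĩ]
/a/ after nasal /n/ → [ã]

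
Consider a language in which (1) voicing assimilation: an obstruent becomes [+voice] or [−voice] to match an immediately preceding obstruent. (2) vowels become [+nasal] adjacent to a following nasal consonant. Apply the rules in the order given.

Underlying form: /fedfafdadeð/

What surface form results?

Rule 1: /f/ after /d/ (voiced) → [v]
Rule 1: /d/ after /f/ (voiceless) → [t]
After rule 1: fedvaftadeð
Rule 2: no segment meets the rule's conditions; no change.

[fedvaftadeð]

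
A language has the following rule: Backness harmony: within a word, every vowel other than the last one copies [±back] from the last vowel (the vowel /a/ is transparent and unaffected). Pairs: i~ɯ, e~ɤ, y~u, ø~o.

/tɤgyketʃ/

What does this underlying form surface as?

[tegyketʃ]

/ɤ/ harmonizes with /e/ ([-back]) → [e]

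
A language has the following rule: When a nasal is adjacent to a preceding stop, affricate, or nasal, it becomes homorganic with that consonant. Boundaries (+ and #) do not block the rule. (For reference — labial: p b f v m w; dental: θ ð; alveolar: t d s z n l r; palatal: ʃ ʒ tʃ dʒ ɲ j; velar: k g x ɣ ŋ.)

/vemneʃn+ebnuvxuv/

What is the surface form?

[vemmeʃn+ebmuvxuv]

/n/ after /m/ (labial) → [m]
/n/ after /b/ (labial) → [m]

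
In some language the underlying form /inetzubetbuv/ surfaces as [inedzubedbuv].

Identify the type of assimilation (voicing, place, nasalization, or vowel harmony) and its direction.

voicing assimilation, regressive

/t/→[d] /t/→[d].
Each target copies a feature from the following segment, so the direction is regressive.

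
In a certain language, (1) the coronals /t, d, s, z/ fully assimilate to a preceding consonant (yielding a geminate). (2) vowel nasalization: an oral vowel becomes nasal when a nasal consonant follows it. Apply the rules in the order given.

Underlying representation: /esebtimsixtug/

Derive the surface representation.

Rule 1: /t/ after /b/ → [b] (total assimilation)
Rule 1: /s/ after /m/ → [m] (total assimilation)
Rule 1: /t/ after /x/ → [x] (total assimilation)
After rule 1: esebbimmixxug
Rule 2: /i/ before nasal /m/ → [ĩ]

[esebbĩmmixxug]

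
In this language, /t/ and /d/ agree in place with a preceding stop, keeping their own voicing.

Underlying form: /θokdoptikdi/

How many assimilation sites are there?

/d/ after /k/ (velar) → [g]
/t/ after /p/ (labial) → [p]
/d/ after /k/ (velar) → [g]
3 segments change.

3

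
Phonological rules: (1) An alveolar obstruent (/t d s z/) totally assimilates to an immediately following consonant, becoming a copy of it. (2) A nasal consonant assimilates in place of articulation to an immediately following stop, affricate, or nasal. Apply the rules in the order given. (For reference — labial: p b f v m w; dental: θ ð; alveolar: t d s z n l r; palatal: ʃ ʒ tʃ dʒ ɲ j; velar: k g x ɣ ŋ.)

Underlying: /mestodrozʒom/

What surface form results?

[mettorroʒʒom]

Rule 1: /s/ before /t/ → [t] (total assimilation)
Rule 1: /d/ before /r/ → [r] (total assimilation)
Rule 1: /z/ before /ʒ/ → [ʒ] (total assimilation)
After rule 1: mettorroʒʒom
Rule 2: no segment meets the rule's conditions; no change.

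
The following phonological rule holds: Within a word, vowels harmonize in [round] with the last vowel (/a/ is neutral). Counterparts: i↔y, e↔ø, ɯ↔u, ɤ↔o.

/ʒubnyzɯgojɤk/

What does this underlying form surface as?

/u/ harmonizes with /ɤ/ ([-round]) → [ɯ]
/y/ harmonizes with /ɤ/ ([-round]) → [i]
/o/ harmonizes with /ɤ/ ([-round]) → [ɤ]

[ʒɯbnizɯgɤjɤk]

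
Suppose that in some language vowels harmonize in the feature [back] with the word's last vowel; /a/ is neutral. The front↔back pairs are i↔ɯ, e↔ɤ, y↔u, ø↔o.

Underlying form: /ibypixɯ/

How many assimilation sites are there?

3

/i/ harmonizes with /ɯ/ ([+back]) → [ɯ]
/y/ harmonizes with /ɯ/ ([+back]) → [u]
/i/ harmonizes with /ɯ/ ([+back]) → [ɯ]
3 segments change.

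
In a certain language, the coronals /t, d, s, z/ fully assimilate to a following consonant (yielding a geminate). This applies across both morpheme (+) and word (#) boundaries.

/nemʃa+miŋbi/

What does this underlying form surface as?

[nemʃa+miŋbi]

no segment meets the rule's conditions; no change.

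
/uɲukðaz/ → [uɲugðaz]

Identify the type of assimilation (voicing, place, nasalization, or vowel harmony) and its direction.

/k/→[g].
Each target copies a feature from the following segment, so the direction is regressive.

voicing assimilation, regressive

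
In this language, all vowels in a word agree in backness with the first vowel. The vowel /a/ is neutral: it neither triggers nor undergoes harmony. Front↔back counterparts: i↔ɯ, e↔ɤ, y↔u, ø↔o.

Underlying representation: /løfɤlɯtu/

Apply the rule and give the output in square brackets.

/ɤ/ harmonizes with /ø/ ([-back]) → [e]
/ɯ/ harmonizes with /ø/ ([-back]) → [i]
/u/ harmonizes with /ø/ ([-back]) → [y]

[løfelity]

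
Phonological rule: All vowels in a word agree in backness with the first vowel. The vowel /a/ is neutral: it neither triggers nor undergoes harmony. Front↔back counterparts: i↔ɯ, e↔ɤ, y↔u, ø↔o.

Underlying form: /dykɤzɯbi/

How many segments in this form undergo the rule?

/ɤ/ harmonizes with /y/ ([-back]) → [e]
/ɯ/ harmonizes with /y/ ([-back]) → [i]
2 segments change.

2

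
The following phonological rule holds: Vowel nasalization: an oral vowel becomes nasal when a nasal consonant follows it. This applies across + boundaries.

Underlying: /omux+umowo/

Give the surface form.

[õmux+ũmowo]

/o/ before nasal /m/ → [õ]
/u/ before nasal /m/ → [ũ]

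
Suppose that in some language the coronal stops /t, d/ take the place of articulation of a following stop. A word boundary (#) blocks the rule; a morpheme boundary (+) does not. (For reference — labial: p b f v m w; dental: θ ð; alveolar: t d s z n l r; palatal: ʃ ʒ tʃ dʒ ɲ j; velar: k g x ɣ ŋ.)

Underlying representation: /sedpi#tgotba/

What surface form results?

[sebpi#kgopba]

/d/ before /p/ (labial) → [b]
/t/ before /g/ (velar) → [k]
/t/ before /b/ (labial) → [p]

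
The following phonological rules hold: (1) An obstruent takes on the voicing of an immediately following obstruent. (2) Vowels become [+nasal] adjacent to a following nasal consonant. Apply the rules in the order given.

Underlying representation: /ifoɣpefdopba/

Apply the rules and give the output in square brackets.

Rule 1: /ɣ/ before /p/ (voiceless) → [x]
Rule 1: /f/ before /d/ (voiced) → [v]
Rule 1: /p/ before /b/ (voiced) → [b]
After rule 1: ifoxpevdobba
Rule 2: no segment meets the rule's conditions; no change.

[ifoxpevdobba]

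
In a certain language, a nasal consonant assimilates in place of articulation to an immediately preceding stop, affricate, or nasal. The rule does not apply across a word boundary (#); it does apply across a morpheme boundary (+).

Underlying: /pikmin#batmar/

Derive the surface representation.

/m/ after /k/ (velar) → [ŋ]
/m/ after /t/ (alveolar) → [n]

[pikŋin#batnar]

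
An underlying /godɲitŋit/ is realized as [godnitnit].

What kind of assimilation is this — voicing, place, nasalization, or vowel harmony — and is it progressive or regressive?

place assimilation, progressive

/ɲ/→[n] /ŋ/→[n].
Each target copies a feature from the preceding segment, so the direction is progressive.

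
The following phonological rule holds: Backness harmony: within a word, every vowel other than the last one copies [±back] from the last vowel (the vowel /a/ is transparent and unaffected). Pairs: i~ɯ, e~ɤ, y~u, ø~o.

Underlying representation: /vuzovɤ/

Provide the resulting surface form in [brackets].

[vuzovɤ]

no segment meets the rule's conditions; no change.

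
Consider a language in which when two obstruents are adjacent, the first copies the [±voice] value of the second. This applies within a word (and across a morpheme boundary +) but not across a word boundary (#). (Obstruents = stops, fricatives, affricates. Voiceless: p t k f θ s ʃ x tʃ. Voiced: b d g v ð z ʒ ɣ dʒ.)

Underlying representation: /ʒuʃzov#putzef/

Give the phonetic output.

/ʃ/ before /z/ (voiced) → [ʒ]
/t/ before /z/ (voiced) → [d]

[ʒuʒzov#pudzef]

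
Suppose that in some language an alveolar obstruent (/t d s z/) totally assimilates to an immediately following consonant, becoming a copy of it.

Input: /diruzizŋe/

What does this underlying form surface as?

[diruziŋŋe]

/z/ before /ŋ/ → [ŋ] (total assimilation)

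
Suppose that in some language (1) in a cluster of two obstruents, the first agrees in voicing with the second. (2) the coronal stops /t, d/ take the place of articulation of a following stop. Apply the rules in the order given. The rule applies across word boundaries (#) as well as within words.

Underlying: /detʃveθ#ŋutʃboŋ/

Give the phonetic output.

[dedʒveθ#ŋudʒboŋ]

Rule 1: /tʃ/ before /v/ (voiced) → [dʒ]
Rule 1: /tʃ/ before /b/ (voiced) → [dʒ]
After rule 1: dedʒveθ#ŋudʒboŋ
Rule 2: no segment meets the rule's conditions; no change.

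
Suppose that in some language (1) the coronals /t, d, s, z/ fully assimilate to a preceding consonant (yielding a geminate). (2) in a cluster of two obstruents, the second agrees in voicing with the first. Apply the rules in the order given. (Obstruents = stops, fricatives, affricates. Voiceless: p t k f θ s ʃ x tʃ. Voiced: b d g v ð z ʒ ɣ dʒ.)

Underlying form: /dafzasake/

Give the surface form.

Rule 1: /z/ after /f/ → [f] (total assimilation)
After rule 1: daffasake
Rule 2: no segment meets the rule's conditions; no change.

[daffasake]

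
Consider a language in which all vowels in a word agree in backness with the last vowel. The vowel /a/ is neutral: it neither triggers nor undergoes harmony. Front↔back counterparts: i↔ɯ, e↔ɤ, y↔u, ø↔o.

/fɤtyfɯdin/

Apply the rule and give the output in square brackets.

/ɤ/ harmonizes with /i/ ([-back]) → [e]
/ɯ/ harmonizes with /i/ ([-back]) → [i]

[fetyfidin]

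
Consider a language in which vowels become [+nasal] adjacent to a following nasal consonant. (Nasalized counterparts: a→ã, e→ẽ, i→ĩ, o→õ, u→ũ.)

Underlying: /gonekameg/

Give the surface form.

[gõnekãmeg]

/o/ before nasal /n/ → [õ]
/a/ before nasal /m/ → [ã]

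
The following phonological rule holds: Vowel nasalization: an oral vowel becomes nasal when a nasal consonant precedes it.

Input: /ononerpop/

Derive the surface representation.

[onõnẽrpop]

/o/ after nasal /n/ → [õ]
/e/ after nasal /n/ → [ẽ]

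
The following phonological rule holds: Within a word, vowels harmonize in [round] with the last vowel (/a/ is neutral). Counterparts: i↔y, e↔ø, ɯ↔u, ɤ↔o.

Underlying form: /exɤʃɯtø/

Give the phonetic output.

/e/ harmonizes with /ø/ ([+round]) → [ø]
/ɤ/ harmonizes with /ø/ ([+round]) → [o]
/ɯ/ harmonizes with /ø/ ([+round]) → [u]

[øxoʃutø]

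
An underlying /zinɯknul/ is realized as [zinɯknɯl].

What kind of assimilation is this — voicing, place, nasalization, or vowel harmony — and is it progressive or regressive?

/u/→[ɯ].
Vowels agree with the first vowel, so the harmony is progressive.

vowel harmony, progressive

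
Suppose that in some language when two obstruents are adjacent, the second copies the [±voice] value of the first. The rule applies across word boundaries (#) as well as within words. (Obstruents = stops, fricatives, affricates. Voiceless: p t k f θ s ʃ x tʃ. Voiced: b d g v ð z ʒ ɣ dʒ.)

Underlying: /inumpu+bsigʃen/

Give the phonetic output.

/s/ after /b/ (voiced) → [z]
/ʃ/ after /g/ (voiced) → [ʒ]

[inumpu+bzigʒen]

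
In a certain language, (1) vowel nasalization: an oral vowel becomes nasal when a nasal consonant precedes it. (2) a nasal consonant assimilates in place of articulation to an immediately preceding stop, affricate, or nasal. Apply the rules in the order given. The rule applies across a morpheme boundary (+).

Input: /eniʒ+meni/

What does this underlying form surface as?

[enĩʒ+mẽnĩ]

Rule 1: /i/ after nasal /n/ → [ĩ]
Rule 1: /e/ after nasal /m/ → [ẽ]
Rule 1: /i/ after nasal /n/ → [ĩ]
After rule 1: enĩʒ+mẽnĩ
Rule 2: no segment meets the rule's conditions; no change.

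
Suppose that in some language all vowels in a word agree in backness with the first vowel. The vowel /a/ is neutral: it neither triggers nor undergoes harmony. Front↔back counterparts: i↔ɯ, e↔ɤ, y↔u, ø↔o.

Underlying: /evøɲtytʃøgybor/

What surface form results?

/o/ harmonizes with /e/ ([-back]) → [ø]

[evøɲtytʃøgybør]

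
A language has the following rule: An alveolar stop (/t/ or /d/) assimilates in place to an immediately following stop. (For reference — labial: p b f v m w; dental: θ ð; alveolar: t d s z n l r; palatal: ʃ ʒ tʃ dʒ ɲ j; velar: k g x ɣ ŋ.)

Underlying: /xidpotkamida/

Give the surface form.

/d/ before /p/ (labial) → [b]
/t/ before /k/ (velar) → [k]

[xibpokkamida]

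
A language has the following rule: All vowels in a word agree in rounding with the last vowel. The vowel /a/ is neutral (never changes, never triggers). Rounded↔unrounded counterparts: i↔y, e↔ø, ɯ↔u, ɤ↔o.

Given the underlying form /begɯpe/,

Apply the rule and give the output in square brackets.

[begɯpe]

no segment meets the rule's conditions; no change.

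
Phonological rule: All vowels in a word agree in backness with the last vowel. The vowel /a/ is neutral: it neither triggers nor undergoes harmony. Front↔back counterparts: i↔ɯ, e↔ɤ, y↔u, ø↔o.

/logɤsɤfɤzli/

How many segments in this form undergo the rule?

4

/o/ harmonizes with /i/ ([-back]) → [ø]
/ɤ/ harmonizes with /i/ ([-back]) → [e]
/ɤ/ harmonizes with /i/ ([-back]) → [e]
/ɤ/ harmonizes with /i/ ([-back]) → [e]
4 segments change.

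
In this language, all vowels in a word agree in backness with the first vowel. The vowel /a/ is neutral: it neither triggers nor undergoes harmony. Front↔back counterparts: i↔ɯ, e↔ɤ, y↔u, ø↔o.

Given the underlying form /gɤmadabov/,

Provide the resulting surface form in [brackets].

no segment meets the rule's conditions; no change.

[gɤmadabov]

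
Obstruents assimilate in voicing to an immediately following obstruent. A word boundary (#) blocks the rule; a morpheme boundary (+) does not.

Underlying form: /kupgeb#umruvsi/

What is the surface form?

/p/ before /g/ (voiced) → [b]
/v/ before /s/ (voiceless) → [f]

[kubgeb#umrufsi]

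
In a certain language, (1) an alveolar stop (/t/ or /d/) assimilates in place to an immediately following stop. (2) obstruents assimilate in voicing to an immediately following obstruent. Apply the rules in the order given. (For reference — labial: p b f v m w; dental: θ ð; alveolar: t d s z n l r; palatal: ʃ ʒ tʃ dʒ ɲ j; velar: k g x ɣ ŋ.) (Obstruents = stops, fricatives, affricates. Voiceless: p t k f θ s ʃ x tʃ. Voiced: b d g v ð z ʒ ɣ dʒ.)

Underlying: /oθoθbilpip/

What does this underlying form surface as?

Rule 1: no segment meets the rule's conditions; no change.
After rule 1: oθoθbilpip
Rule 2: /θ/ before /b/ (voiced) → [ð]

[oθoðbilpip]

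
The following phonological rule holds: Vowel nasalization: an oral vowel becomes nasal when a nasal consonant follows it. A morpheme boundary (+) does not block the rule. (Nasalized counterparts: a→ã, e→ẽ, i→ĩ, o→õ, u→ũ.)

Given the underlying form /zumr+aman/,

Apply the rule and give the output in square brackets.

[zũmr+ãmãn]

/u/ before nasal /m/ → [ũ]
/a/ before nasal /m/ → [ã]
/a/ before nasal /n/ → [ã]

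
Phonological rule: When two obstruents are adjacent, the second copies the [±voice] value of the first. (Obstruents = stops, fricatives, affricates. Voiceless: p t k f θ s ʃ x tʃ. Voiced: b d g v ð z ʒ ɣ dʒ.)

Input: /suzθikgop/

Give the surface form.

[suzðikkop]

/θ/ after /z/ (voiced) → [ð]
/g/ after /k/ (voiceless) → [k]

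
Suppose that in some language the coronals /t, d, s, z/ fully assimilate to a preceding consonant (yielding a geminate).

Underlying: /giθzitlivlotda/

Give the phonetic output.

/z/ after /θ/ → [θ] (total assimilation)
/d/ after /t/ → [t] (total assimilation)

[giθθitlivlotta]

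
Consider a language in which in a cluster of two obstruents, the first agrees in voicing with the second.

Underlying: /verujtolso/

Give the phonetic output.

[verujtolso]

no segment meets the rule's conditions; no change.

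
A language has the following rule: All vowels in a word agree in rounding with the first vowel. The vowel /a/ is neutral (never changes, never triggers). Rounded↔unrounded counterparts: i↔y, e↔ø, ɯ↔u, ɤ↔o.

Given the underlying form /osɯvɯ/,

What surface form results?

[osuvu]

/ɯ/ harmonizes with /o/ ([+round]) → [u]
/ɯ/ harmonizes with /o/ ([+round]) → [u]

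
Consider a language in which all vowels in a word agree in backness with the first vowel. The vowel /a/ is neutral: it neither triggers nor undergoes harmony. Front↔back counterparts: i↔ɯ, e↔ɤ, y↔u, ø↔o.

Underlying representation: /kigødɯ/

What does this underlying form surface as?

/ɯ/ harmonizes with /i/ ([-back]) → [i]

[kigødi]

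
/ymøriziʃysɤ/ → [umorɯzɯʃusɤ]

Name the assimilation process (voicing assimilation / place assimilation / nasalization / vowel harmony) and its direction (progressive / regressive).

/y/→[u] /ø/→[o] /i/→[ɯ] /i/→[ɯ] /y/→[u].
Vowels agree with the last vowel, so the harmony is regressive.

vowel harmony, regressive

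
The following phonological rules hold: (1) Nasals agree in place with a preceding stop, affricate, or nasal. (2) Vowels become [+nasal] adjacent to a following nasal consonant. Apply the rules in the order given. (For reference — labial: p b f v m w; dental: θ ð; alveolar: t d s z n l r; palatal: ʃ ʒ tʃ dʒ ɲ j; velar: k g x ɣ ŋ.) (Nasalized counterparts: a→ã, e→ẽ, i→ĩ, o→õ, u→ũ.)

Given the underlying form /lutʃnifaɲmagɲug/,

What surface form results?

[lutʃɲifãɲɲagŋug]

Rule 1: /n/ after /tʃ/ (palatal) → [ɲ]
Rule 1: /m/ after /ɲ/ (palatal) → [ɲ]
Rule 1: /ɲ/ after /g/ (velar) → [ŋ]
After rule 1: lutʃɲifaɲɲagŋug
Rule 2: /a/ before nasal /ɲ/ → [ã]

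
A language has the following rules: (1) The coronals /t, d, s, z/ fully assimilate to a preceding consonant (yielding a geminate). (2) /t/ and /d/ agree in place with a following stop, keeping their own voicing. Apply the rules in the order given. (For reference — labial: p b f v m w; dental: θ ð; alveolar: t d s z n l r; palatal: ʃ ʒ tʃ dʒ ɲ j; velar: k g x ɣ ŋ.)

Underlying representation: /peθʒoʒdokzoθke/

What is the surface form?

[peθʒoʒʒokkoθke]

Rule 1: /d/ after /ʒ/ → [ʒ] (total assimilation)
Rule 1: /z/ after /k/ → [k] (total assimilation)
After rule 1: peθʒoʒʒokkoθke
Rule 2: no segment meets the rule's conditions; no change.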